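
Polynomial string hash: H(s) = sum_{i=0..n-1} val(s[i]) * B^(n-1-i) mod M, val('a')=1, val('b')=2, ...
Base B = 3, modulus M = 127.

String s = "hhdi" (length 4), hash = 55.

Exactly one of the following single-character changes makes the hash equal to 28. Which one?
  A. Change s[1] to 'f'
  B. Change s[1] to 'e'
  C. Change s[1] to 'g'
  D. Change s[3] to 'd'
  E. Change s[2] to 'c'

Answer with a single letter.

Answer: B

Derivation:
Option A: s[1]='h'->'f', delta=(6-8)*3^2 mod 127 = 109, hash=55+109 mod 127 = 37
Option B: s[1]='h'->'e', delta=(5-8)*3^2 mod 127 = 100, hash=55+100 mod 127 = 28 <-- target
Option C: s[1]='h'->'g', delta=(7-8)*3^2 mod 127 = 118, hash=55+118 mod 127 = 46
Option D: s[3]='i'->'d', delta=(4-9)*3^0 mod 127 = 122, hash=55+122 mod 127 = 50
Option E: s[2]='d'->'c', delta=(3-4)*3^1 mod 127 = 124, hash=55+124 mod 127 = 52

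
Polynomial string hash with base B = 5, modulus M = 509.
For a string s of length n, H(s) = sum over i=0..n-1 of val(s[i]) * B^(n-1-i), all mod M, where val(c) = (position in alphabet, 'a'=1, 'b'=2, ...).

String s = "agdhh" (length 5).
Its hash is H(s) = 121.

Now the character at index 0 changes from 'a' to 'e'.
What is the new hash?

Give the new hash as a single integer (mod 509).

val('a') = 1, val('e') = 5
Position k = 0, exponent = n-1-k = 4
B^4 mod M = 5^4 mod 509 = 116
Delta = (5 - 1) * 116 mod 509 = 464
New hash = (121 + 464) mod 509 = 76

Answer: 76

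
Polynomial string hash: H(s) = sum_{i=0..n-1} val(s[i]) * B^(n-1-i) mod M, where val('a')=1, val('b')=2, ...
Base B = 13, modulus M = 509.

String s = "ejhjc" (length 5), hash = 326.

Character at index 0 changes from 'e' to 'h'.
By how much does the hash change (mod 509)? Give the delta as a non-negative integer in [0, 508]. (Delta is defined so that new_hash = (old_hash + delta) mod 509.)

Delta formula: (val(new) - val(old)) * B^(n-1-k) mod M
  val('h') - val('e') = 8 - 5 = 3
  B^(n-1-k) = 13^4 mod 509 = 57
  Delta = 3 * 57 mod 509 = 171

Answer: 171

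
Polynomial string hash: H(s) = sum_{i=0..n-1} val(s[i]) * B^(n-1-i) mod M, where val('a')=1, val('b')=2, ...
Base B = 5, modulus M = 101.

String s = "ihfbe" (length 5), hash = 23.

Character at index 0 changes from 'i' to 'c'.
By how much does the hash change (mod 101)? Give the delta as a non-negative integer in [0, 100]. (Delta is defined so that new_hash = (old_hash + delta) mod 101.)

Answer: 88

Derivation:
Delta formula: (val(new) - val(old)) * B^(n-1-k) mod M
  val('c') - val('i') = 3 - 9 = -6
  B^(n-1-k) = 5^4 mod 101 = 19
  Delta = -6 * 19 mod 101 = 88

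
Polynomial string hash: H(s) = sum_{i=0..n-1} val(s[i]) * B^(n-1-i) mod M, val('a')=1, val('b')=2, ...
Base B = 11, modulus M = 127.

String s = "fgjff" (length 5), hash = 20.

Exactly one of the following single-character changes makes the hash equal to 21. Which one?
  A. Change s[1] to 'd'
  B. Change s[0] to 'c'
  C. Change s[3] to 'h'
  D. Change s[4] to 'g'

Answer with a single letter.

Answer: D

Derivation:
Option A: s[1]='g'->'d', delta=(4-7)*11^3 mod 127 = 71, hash=20+71 mod 127 = 91
Option B: s[0]='f'->'c', delta=(3-6)*11^4 mod 127 = 19, hash=20+19 mod 127 = 39
Option C: s[3]='f'->'h', delta=(8-6)*11^1 mod 127 = 22, hash=20+22 mod 127 = 42
Option D: s[4]='f'->'g', delta=(7-6)*11^0 mod 127 = 1, hash=20+1 mod 127 = 21 <-- target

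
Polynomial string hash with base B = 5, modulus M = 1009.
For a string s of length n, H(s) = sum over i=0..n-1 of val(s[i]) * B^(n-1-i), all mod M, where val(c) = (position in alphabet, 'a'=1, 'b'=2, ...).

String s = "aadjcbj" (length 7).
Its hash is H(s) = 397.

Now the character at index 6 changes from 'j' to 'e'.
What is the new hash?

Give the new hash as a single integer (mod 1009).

val('j') = 10, val('e') = 5
Position k = 6, exponent = n-1-k = 0
B^0 mod M = 5^0 mod 1009 = 1
Delta = (5 - 10) * 1 mod 1009 = 1004
New hash = (397 + 1004) mod 1009 = 392

Answer: 392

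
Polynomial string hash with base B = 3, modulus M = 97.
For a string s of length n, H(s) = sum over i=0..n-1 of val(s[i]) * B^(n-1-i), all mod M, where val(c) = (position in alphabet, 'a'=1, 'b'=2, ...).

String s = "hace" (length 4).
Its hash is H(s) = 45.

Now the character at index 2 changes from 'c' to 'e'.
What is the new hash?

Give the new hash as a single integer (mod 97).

val('c') = 3, val('e') = 5
Position k = 2, exponent = n-1-k = 1
B^1 mod M = 3^1 mod 97 = 3
Delta = (5 - 3) * 3 mod 97 = 6
New hash = (45 + 6) mod 97 = 51

Answer: 51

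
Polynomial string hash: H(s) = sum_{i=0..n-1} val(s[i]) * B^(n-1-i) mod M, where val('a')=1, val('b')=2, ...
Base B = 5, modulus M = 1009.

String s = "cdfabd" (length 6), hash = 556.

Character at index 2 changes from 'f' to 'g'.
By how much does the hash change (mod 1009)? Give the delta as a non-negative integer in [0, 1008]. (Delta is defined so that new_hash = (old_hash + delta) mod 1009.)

Answer: 125

Derivation:
Delta formula: (val(new) - val(old)) * B^(n-1-k) mod M
  val('g') - val('f') = 7 - 6 = 1
  B^(n-1-k) = 5^3 mod 1009 = 125
  Delta = 1 * 125 mod 1009 = 125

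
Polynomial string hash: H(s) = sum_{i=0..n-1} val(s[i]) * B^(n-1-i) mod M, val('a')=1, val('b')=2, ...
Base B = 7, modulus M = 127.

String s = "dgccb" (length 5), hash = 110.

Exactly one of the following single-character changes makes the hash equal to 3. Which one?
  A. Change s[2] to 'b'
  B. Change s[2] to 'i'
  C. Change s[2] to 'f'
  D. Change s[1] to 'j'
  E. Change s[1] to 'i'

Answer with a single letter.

Answer: C

Derivation:
Option A: s[2]='c'->'b', delta=(2-3)*7^2 mod 127 = 78, hash=110+78 mod 127 = 61
Option B: s[2]='c'->'i', delta=(9-3)*7^2 mod 127 = 40, hash=110+40 mod 127 = 23
Option C: s[2]='c'->'f', delta=(6-3)*7^2 mod 127 = 20, hash=110+20 mod 127 = 3 <-- target
Option D: s[1]='g'->'j', delta=(10-7)*7^3 mod 127 = 13, hash=110+13 mod 127 = 123
Option E: s[1]='g'->'i', delta=(9-7)*7^3 mod 127 = 51, hash=110+51 mod 127 = 34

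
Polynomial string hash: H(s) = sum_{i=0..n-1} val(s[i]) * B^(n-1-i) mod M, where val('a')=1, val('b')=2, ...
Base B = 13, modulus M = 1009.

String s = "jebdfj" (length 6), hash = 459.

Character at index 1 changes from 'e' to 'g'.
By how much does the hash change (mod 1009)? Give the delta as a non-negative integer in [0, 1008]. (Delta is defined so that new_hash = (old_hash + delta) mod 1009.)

Delta formula: (val(new) - val(old)) * B^(n-1-k) mod M
  val('g') - val('e') = 7 - 5 = 2
  B^(n-1-k) = 13^4 mod 1009 = 309
  Delta = 2 * 309 mod 1009 = 618

Answer: 618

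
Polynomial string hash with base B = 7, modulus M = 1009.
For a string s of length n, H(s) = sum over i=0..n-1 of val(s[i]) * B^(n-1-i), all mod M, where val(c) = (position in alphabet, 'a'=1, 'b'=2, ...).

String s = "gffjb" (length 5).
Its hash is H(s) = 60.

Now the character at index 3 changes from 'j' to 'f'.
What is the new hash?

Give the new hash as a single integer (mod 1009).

Answer: 32

Derivation:
val('j') = 10, val('f') = 6
Position k = 3, exponent = n-1-k = 1
B^1 mod M = 7^1 mod 1009 = 7
Delta = (6 - 10) * 7 mod 1009 = 981
New hash = (60 + 981) mod 1009 = 32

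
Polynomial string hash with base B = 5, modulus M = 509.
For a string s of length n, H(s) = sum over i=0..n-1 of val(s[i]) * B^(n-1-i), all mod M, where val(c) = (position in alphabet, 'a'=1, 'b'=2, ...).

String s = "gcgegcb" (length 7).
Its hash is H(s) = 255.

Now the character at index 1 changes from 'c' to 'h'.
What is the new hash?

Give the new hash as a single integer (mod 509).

val('c') = 3, val('h') = 8
Position k = 1, exponent = n-1-k = 5
B^5 mod M = 5^5 mod 509 = 71
Delta = (8 - 3) * 71 mod 509 = 355
New hash = (255 + 355) mod 509 = 101

Answer: 101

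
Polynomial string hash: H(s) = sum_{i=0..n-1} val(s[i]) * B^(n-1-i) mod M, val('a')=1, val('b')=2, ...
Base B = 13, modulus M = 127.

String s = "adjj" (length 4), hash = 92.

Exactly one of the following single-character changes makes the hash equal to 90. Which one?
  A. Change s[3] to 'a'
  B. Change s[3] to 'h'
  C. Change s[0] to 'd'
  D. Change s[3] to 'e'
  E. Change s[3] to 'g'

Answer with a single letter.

Answer: B

Derivation:
Option A: s[3]='j'->'a', delta=(1-10)*13^0 mod 127 = 118, hash=92+118 mod 127 = 83
Option B: s[3]='j'->'h', delta=(8-10)*13^0 mod 127 = 125, hash=92+125 mod 127 = 90 <-- target
Option C: s[0]='a'->'d', delta=(4-1)*13^3 mod 127 = 114, hash=92+114 mod 127 = 79
Option D: s[3]='j'->'e', delta=(5-10)*13^0 mod 127 = 122, hash=92+122 mod 127 = 87
Option E: s[3]='j'->'g', delta=(7-10)*13^0 mod 127 = 124, hash=92+124 mod 127 = 89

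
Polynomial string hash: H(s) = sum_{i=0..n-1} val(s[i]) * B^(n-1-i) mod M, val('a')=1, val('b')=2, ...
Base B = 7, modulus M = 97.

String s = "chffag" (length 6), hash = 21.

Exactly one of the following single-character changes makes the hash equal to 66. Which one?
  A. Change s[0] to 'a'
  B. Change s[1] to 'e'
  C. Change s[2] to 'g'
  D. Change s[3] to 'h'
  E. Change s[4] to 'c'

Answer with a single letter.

Answer: A

Derivation:
Option A: s[0]='c'->'a', delta=(1-3)*7^5 mod 97 = 45, hash=21+45 mod 97 = 66 <-- target
Option B: s[1]='h'->'e', delta=(5-8)*7^4 mod 97 = 72, hash=21+72 mod 97 = 93
Option C: s[2]='f'->'g', delta=(7-6)*7^3 mod 97 = 52, hash=21+52 mod 97 = 73
Option D: s[3]='f'->'h', delta=(8-6)*7^2 mod 97 = 1, hash=21+1 mod 97 = 22
Option E: s[4]='a'->'c', delta=(3-1)*7^1 mod 97 = 14, hash=21+14 mod 97 = 35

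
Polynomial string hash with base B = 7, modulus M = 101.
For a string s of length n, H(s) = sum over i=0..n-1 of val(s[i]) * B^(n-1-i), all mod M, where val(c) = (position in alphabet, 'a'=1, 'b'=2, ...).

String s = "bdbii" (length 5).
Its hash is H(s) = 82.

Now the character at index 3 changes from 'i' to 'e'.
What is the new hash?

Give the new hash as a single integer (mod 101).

Answer: 54

Derivation:
val('i') = 9, val('e') = 5
Position k = 3, exponent = n-1-k = 1
B^1 mod M = 7^1 mod 101 = 7
Delta = (5 - 9) * 7 mod 101 = 73
New hash = (82 + 73) mod 101 = 54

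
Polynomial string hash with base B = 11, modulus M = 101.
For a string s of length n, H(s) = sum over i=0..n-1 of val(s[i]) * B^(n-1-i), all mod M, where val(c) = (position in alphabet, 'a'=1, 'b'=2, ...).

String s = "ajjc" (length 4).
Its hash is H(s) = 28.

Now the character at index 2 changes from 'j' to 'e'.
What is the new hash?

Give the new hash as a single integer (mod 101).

Answer: 74

Derivation:
val('j') = 10, val('e') = 5
Position k = 2, exponent = n-1-k = 1
B^1 mod M = 11^1 mod 101 = 11
Delta = (5 - 10) * 11 mod 101 = 46
New hash = (28 + 46) mod 101 = 74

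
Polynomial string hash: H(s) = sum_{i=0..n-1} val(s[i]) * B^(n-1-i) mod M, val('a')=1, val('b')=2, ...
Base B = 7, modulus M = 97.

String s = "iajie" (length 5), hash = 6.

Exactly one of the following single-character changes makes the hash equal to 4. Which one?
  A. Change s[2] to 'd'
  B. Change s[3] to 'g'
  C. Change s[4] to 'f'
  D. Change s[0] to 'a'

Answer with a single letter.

Answer: D

Derivation:
Option A: s[2]='j'->'d', delta=(4-10)*7^2 mod 97 = 94, hash=6+94 mod 97 = 3
Option B: s[3]='i'->'g', delta=(7-9)*7^1 mod 97 = 83, hash=6+83 mod 97 = 89
Option C: s[4]='e'->'f', delta=(6-5)*7^0 mod 97 = 1, hash=6+1 mod 97 = 7
Option D: s[0]='i'->'a', delta=(1-9)*7^4 mod 97 = 95, hash=6+95 mod 97 = 4 <-- target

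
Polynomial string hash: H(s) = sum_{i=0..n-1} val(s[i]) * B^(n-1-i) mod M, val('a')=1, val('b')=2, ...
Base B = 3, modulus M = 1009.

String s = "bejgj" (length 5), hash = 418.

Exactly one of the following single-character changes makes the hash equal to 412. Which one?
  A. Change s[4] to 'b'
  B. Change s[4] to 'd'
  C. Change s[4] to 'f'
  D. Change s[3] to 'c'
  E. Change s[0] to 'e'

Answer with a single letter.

Option A: s[4]='j'->'b', delta=(2-10)*3^0 mod 1009 = 1001, hash=418+1001 mod 1009 = 410
Option B: s[4]='j'->'d', delta=(4-10)*3^0 mod 1009 = 1003, hash=418+1003 mod 1009 = 412 <-- target
Option C: s[4]='j'->'f', delta=(6-10)*3^0 mod 1009 = 1005, hash=418+1005 mod 1009 = 414
Option D: s[3]='g'->'c', delta=(3-7)*3^1 mod 1009 = 997, hash=418+997 mod 1009 = 406
Option E: s[0]='b'->'e', delta=(5-2)*3^4 mod 1009 = 243, hash=418+243 mod 1009 = 661

Answer: B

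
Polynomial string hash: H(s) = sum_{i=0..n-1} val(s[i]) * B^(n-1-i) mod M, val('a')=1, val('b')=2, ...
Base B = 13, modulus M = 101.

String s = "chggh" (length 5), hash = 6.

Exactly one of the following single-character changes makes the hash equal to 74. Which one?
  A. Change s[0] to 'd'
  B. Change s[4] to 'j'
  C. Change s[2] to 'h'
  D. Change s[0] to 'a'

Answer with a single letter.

Option A: s[0]='c'->'d', delta=(4-3)*13^4 mod 101 = 79, hash=6+79 mod 101 = 85
Option B: s[4]='h'->'j', delta=(10-8)*13^0 mod 101 = 2, hash=6+2 mod 101 = 8
Option C: s[2]='g'->'h', delta=(8-7)*13^2 mod 101 = 68, hash=6+68 mod 101 = 74 <-- target
Option D: s[0]='c'->'a', delta=(1-3)*13^4 mod 101 = 44, hash=6+44 mod 101 = 50

Answer: C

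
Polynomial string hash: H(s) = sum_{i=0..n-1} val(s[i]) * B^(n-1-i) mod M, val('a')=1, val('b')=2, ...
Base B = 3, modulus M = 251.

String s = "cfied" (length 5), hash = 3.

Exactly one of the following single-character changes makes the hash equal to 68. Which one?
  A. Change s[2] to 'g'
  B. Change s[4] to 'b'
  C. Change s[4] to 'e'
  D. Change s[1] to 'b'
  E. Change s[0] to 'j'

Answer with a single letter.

Option A: s[2]='i'->'g', delta=(7-9)*3^2 mod 251 = 233, hash=3+233 mod 251 = 236
Option B: s[4]='d'->'b', delta=(2-4)*3^0 mod 251 = 249, hash=3+249 mod 251 = 1
Option C: s[4]='d'->'e', delta=(5-4)*3^0 mod 251 = 1, hash=3+1 mod 251 = 4
Option D: s[1]='f'->'b', delta=(2-6)*3^3 mod 251 = 143, hash=3+143 mod 251 = 146
Option E: s[0]='c'->'j', delta=(10-3)*3^4 mod 251 = 65, hash=3+65 mod 251 = 68 <-- target

Answer: E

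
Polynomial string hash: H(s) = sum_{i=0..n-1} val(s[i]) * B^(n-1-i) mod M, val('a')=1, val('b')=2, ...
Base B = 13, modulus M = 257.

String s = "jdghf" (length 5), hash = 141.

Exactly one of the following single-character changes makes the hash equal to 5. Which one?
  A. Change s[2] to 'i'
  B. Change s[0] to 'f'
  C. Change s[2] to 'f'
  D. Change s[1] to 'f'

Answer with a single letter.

Answer: B

Derivation:
Option A: s[2]='g'->'i', delta=(9-7)*13^2 mod 257 = 81, hash=141+81 mod 257 = 222
Option B: s[0]='j'->'f', delta=(6-10)*13^4 mod 257 = 121, hash=141+121 mod 257 = 5 <-- target
Option C: s[2]='g'->'f', delta=(6-7)*13^2 mod 257 = 88, hash=141+88 mod 257 = 229
Option D: s[1]='d'->'f', delta=(6-4)*13^3 mod 257 = 25, hash=141+25 mod 257 = 166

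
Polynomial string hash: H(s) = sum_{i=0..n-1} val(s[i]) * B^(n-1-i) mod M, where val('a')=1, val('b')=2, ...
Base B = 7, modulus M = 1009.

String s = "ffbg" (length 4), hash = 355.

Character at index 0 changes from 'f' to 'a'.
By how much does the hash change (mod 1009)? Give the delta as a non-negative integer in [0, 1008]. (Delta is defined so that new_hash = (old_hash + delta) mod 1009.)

Answer: 303

Derivation:
Delta formula: (val(new) - val(old)) * B^(n-1-k) mod M
  val('a') - val('f') = 1 - 6 = -5
  B^(n-1-k) = 7^3 mod 1009 = 343
  Delta = -5 * 343 mod 1009 = 303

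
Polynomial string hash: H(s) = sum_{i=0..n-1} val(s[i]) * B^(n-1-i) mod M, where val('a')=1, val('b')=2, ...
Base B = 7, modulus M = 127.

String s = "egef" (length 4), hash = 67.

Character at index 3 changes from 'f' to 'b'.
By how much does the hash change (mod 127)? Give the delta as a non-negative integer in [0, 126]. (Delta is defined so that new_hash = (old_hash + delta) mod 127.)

Answer: 123

Derivation:
Delta formula: (val(new) - val(old)) * B^(n-1-k) mod M
  val('b') - val('f') = 2 - 6 = -4
  B^(n-1-k) = 7^0 mod 127 = 1
  Delta = -4 * 1 mod 127 = 123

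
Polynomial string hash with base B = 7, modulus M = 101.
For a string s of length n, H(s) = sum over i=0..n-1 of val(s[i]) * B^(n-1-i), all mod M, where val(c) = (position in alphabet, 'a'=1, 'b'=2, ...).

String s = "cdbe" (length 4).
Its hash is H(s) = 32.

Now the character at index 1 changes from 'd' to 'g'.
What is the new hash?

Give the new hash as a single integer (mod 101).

val('d') = 4, val('g') = 7
Position k = 1, exponent = n-1-k = 2
B^2 mod M = 7^2 mod 101 = 49
Delta = (7 - 4) * 49 mod 101 = 46
New hash = (32 + 46) mod 101 = 78

Answer: 78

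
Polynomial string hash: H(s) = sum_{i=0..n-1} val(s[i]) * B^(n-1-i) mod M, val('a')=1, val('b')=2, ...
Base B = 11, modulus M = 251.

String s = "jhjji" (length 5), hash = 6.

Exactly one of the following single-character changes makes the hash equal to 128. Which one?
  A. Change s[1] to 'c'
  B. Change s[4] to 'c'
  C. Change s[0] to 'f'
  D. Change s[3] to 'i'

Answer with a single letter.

Option A: s[1]='h'->'c', delta=(3-8)*11^3 mod 251 = 122, hash=6+122 mod 251 = 128 <-- target
Option B: s[4]='i'->'c', delta=(3-9)*11^0 mod 251 = 245, hash=6+245 mod 251 = 0
Option C: s[0]='j'->'f', delta=(6-10)*11^4 mod 251 = 170, hash=6+170 mod 251 = 176
Option D: s[3]='j'->'i', delta=(9-10)*11^1 mod 251 = 240, hash=6+240 mod 251 = 246

Answer: A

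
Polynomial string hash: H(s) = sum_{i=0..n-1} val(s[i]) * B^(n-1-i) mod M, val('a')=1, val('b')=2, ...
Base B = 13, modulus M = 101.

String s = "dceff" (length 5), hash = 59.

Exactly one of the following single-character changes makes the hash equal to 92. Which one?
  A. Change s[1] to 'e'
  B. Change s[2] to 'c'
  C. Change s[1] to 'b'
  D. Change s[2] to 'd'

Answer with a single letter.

Answer: D

Derivation:
Option A: s[1]='c'->'e', delta=(5-3)*13^3 mod 101 = 51, hash=59+51 mod 101 = 9
Option B: s[2]='e'->'c', delta=(3-5)*13^2 mod 101 = 66, hash=59+66 mod 101 = 24
Option C: s[1]='c'->'b', delta=(2-3)*13^3 mod 101 = 25, hash=59+25 mod 101 = 84
Option D: s[2]='e'->'d', delta=(4-5)*13^2 mod 101 = 33, hash=59+33 mod 101 = 92 <-- target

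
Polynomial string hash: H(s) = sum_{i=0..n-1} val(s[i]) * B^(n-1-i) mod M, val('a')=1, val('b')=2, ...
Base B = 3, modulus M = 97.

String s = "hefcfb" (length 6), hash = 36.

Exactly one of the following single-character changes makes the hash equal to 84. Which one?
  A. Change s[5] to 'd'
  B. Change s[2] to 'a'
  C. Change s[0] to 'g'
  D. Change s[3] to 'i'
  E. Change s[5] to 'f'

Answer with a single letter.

Option A: s[5]='b'->'d', delta=(4-2)*3^0 mod 97 = 2, hash=36+2 mod 97 = 38
Option B: s[2]='f'->'a', delta=(1-6)*3^3 mod 97 = 59, hash=36+59 mod 97 = 95
Option C: s[0]='h'->'g', delta=(7-8)*3^5 mod 97 = 48, hash=36+48 mod 97 = 84 <-- target
Option D: s[3]='c'->'i', delta=(9-3)*3^2 mod 97 = 54, hash=36+54 mod 97 = 90
Option E: s[5]='b'->'f', delta=(6-2)*3^0 mod 97 = 4, hash=36+4 mod 97 = 40

Answer: C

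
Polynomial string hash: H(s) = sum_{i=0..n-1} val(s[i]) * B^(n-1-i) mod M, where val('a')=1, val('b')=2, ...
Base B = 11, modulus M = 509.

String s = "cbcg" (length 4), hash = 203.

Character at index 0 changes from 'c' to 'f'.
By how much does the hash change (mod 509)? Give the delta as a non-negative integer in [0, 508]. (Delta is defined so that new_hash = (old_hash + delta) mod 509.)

Delta formula: (val(new) - val(old)) * B^(n-1-k) mod M
  val('f') - val('c') = 6 - 3 = 3
  B^(n-1-k) = 11^3 mod 509 = 313
  Delta = 3 * 313 mod 509 = 430

Answer: 430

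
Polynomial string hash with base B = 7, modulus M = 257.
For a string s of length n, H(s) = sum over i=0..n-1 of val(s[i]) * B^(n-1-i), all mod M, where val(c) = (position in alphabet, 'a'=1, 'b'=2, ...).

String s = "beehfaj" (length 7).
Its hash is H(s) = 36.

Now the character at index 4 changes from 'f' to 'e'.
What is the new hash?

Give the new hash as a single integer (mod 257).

Answer: 244

Derivation:
val('f') = 6, val('e') = 5
Position k = 4, exponent = n-1-k = 2
B^2 mod M = 7^2 mod 257 = 49
Delta = (5 - 6) * 49 mod 257 = 208
New hash = (36 + 208) mod 257 = 244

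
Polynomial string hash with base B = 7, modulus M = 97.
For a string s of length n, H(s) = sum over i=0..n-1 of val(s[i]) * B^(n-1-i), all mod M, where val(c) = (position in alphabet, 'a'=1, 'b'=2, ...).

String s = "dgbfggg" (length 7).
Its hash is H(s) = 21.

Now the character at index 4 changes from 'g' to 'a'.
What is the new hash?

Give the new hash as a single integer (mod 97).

Answer: 18

Derivation:
val('g') = 7, val('a') = 1
Position k = 4, exponent = n-1-k = 2
B^2 mod M = 7^2 mod 97 = 49
Delta = (1 - 7) * 49 mod 97 = 94
New hash = (21 + 94) mod 97 = 18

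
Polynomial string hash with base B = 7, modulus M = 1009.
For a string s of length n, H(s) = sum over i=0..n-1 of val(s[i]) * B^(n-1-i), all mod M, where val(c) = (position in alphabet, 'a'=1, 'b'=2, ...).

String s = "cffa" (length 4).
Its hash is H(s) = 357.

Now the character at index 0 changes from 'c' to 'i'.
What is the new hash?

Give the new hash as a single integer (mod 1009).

Answer: 397

Derivation:
val('c') = 3, val('i') = 9
Position k = 0, exponent = n-1-k = 3
B^3 mod M = 7^3 mod 1009 = 343
Delta = (9 - 3) * 343 mod 1009 = 40
New hash = (357 + 40) mod 1009 = 397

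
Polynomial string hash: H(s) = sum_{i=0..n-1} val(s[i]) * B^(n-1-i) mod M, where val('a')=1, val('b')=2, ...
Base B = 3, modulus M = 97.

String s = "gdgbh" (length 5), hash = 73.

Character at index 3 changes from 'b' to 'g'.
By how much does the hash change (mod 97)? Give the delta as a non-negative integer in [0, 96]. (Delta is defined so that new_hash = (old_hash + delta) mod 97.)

Delta formula: (val(new) - val(old)) * B^(n-1-k) mod M
  val('g') - val('b') = 7 - 2 = 5
  B^(n-1-k) = 3^1 mod 97 = 3
  Delta = 5 * 3 mod 97 = 15

Answer: 15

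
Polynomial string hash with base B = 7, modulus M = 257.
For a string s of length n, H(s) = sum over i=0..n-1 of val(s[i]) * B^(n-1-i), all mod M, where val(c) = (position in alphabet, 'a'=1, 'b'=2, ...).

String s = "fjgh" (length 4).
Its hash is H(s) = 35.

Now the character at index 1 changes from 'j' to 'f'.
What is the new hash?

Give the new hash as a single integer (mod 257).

val('j') = 10, val('f') = 6
Position k = 1, exponent = n-1-k = 2
B^2 mod M = 7^2 mod 257 = 49
Delta = (6 - 10) * 49 mod 257 = 61
New hash = (35 + 61) mod 257 = 96

Answer: 96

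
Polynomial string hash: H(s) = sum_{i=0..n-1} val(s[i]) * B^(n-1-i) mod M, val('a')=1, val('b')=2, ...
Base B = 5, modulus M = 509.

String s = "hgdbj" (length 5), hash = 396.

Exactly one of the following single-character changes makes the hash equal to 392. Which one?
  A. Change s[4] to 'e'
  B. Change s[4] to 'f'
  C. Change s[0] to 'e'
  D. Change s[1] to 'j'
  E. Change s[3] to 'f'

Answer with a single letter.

Option A: s[4]='j'->'e', delta=(5-10)*5^0 mod 509 = 504, hash=396+504 mod 509 = 391
Option B: s[4]='j'->'f', delta=(6-10)*5^0 mod 509 = 505, hash=396+505 mod 509 = 392 <-- target
Option C: s[0]='h'->'e', delta=(5-8)*5^4 mod 509 = 161, hash=396+161 mod 509 = 48
Option D: s[1]='g'->'j', delta=(10-7)*5^3 mod 509 = 375, hash=396+375 mod 509 = 262
Option E: s[3]='b'->'f', delta=(6-2)*5^1 mod 509 = 20, hash=396+20 mod 509 = 416

Answer: B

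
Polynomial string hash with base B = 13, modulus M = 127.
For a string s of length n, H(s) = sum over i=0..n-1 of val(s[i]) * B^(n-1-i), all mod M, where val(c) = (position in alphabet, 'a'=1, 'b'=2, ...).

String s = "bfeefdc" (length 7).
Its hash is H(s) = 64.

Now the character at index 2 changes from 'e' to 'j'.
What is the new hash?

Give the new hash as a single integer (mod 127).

val('e') = 5, val('j') = 10
Position k = 2, exponent = n-1-k = 4
B^4 mod M = 13^4 mod 127 = 113
Delta = (10 - 5) * 113 mod 127 = 57
New hash = (64 + 57) mod 127 = 121

Answer: 121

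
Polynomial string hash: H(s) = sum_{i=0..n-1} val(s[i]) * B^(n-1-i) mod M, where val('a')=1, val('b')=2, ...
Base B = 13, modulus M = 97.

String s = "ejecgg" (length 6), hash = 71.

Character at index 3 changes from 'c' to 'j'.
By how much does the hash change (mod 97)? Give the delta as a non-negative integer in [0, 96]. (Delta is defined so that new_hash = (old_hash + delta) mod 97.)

Answer: 19

Derivation:
Delta formula: (val(new) - val(old)) * B^(n-1-k) mod M
  val('j') - val('c') = 10 - 3 = 7
  B^(n-1-k) = 13^2 mod 97 = 72
  Delta = 7 * 72 mod 97 = 19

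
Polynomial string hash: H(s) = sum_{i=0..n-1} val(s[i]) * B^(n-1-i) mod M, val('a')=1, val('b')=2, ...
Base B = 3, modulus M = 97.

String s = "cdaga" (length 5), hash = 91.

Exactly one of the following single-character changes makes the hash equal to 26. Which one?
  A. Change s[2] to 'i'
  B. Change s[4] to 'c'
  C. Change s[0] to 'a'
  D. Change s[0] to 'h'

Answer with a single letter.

Answer: C

Derivation:
Option A: s[2]='a'->'i', delta=(9-1)*3^2 mod 97 = 72, hash=91+72 mod 97 = 66
Option B: s[4]='a'->'c', delta=(3-1)*3^0 mod 97 = 2, hash=91+2 mod 97 = 93
Option C: s[0]='c'->'a', delta=(1-3)*3^4 mod 97 = 32, hash=91+32 mod 97 = 26 <-- target
Option D: s[0]='c'->'h', delta=(8-3)*3^4 mod 97 = 17, hash=91+17 mod 97 = 11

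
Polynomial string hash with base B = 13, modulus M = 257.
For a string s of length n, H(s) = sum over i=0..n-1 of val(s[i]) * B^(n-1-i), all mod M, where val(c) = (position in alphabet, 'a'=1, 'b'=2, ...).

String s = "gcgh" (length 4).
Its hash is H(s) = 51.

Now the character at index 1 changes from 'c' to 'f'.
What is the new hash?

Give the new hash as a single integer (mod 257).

Answer: 44

Derivation:
val('c') = 3, val('f') = 6
Position k = 1, exponent = n-1-k = 2
B^2 mod M = 13^2 mod 257 = 169
Delta = (6 - 3) * 169 mod 257 = 250
New hash = (51 + 250) mod 257 = 44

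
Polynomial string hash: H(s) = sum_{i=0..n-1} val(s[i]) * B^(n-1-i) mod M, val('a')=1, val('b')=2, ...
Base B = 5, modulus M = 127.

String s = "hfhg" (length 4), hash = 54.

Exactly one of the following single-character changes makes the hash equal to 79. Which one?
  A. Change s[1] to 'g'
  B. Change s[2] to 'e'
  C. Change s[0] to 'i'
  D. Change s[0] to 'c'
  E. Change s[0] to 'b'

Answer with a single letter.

Answer: A

Derivation:
Option A: s[1]='f'->'g', delta=(7-6)*5^2 mod 127 = 25, hash=54+25 mod 127 = 79 <-- target
Option B: s[2]='h'->'e', delta=(5-8)*5^1 mod 127 = 112, hash=54+112 mod 127 = 39
Option C: s[0]='h'->'i', delta=(9-8)*5^3 mod 127 = 125, hash=54+125 mod 127 = 52
Option D: s[0]='h'->'c', delta=(3-8)*5^3 mod 127 = 10, hash=54+10 mod 127 = 64
Option E: s[0]='h'->'b', delta=(2-8)*5^3 mod 127 = 12, hash=54+12 mod 127 = 66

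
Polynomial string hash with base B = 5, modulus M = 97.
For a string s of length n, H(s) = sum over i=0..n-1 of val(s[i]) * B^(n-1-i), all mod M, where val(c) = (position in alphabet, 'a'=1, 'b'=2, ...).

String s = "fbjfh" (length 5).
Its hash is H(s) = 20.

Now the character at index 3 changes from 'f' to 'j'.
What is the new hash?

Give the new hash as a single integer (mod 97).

Answer: 40

Derivation:
val('f') = 6, val('j') = 10
Position k = 3, exponent = n-1-k = 1
B^1 mod M = 5^1 mod 97 = 5
Delta = (10 - 6) * 5 mod 97 = 20
New hash = (20 + 20) mod 97 = 40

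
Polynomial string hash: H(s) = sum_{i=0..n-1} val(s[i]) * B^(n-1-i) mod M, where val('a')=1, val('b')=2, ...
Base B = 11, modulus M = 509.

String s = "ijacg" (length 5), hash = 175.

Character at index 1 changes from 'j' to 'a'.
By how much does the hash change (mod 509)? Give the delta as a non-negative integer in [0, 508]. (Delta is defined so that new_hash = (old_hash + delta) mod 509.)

Delta formula: (val(new) - val(old)) * B^(n-1-k) mod M
  val('a') - val('j') = 1 - 10 = -9
  B^(n-1-k) = 11^3 mod 509 = 313
  Delta = -9 * 313 mod 509 = 237

Answer: 237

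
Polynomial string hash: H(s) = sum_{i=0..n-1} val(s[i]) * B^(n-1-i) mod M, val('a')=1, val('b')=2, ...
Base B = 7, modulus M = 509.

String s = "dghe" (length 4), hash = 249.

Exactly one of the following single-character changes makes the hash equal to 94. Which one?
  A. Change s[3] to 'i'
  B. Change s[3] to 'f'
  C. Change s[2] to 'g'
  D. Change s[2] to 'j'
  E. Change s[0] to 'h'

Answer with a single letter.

Answer: E

Derivation:
Option A: s[3]='e'->'i', delta=(9-5)*7^0 mod 509 = 4, hash=249+4 mod 509 = 253
Option B: s[3]='e'->'f', delta=(6-5)*7^0 mod 509 = 1, hash=249+1 mod 509 = 250
Option C: s[2]='h'->'g', delta=(7-8)*7^1 mod 509 = 502, hash=249+502 mod 509 = 242
Option D: s[2]='h'->'j', delta=(10-8)*7^1 mod 509 = 14, hash=249+14 mod 509 = 263
Option E: s[0]='d'->'h', delta=(8-4)*7^3 mod 509 = 354, hash=249+354 mod 509 = 94 <-- target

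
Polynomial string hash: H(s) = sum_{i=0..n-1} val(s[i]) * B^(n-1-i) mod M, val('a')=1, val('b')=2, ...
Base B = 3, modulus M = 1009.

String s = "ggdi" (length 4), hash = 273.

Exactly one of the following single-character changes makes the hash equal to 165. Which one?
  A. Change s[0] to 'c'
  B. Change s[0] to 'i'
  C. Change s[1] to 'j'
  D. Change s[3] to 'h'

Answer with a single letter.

Answer: A

Derivation:
Option A: s[0]='g'->'c', delta=(3-7)*3^3 mod 1009 = 901, hash=273+901 mod 1009 = 165 <-- target
Option B: s[0]='g'->'i', delta=(9-7)*3^3 mod 1009 = 54, hash=273+54 mod 1009 = 327
Option C: s[1]='g'->'j', delta=(10-7)*3^2 mod 1009 = 27, hash=273+27 mod 1009 = 300
Option D: s[3]='i'->'h', delta=(8-9)*3^0 mod 1009 = 1008, hash=273+1008 mod 1009 = 272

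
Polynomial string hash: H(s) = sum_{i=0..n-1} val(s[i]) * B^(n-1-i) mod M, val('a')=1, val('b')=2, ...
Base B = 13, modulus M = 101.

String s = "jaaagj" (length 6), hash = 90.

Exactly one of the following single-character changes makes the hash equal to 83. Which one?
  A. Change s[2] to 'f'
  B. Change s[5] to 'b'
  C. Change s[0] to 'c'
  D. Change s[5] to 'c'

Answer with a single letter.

Option A: s[2]='a'->'f', delta=(6-1)*13^3 mod 101 = 77, hash=90+77 mod 101 = 66
Option B: s[5]='j'->'b', delta=(2-10)*13^0 mod 101 = 93, hash=90+93 mod 101 = 82
Option C: s[0]='j'->'c', delta=(3-10)*13^5 mod 101 = 83, hash=90+83 mod 101 = 72
Option D: s[5]='j'->'c', delta=(3-10)*13^0 mod 101 = 94, hash=90+94 mod 101 = 83 <-- target

Answer: D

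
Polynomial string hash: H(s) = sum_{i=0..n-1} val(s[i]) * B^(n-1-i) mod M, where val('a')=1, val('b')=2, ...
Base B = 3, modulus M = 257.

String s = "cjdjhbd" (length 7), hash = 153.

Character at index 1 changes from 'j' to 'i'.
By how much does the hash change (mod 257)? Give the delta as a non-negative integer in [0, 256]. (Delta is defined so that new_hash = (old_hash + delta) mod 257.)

Delta formula: (val(new) - val(old)) * B^(n-1-k) mod M
  val('i') - val('j') = 9 - 10 = -1
  B^(n-1-k) = 3^5 mod 257 = 243
  Delta = -1 * 243 mod 257 = 14

Answer: 14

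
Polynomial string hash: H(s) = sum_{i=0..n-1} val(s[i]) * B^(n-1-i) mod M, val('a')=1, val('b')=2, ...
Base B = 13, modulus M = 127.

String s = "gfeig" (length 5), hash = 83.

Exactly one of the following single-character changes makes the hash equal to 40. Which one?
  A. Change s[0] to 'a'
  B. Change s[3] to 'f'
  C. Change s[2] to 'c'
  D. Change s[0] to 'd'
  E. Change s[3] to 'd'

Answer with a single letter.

Option A: s[0]='g'->'a', delta=(1-7)*13^4 mod 127 = 84, hash=83+84 mod 127 = 40 <-- target
Option B: s[3]='i'->'f', delta=(6-9)*13^1 mod 127 = 88, hash=83+88 mod 127 = 44
Option C: s[2]='e'->'c', delta=(3-5)*13^2 mod 127 = 43, hash=83+43 mod 127 = 126
Option D: s[0]='g'->'d', delta=(4-7)*13^4 mod 127 = 42, hash=83+42 mod 127 = 125
Option E: s[3]='i'->'d', delta=(4-9)*13^1 mod 127 = 62, hash=83+62 mod 127 = 18

Answer: A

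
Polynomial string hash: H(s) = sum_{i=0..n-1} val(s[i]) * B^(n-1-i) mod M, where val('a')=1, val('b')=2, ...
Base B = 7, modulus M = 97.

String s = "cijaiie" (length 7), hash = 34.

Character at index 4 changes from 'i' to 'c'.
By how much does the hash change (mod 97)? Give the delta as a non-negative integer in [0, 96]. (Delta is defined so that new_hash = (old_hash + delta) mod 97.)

Answer: 94

Derivation:
Delta formula: (val(new) - val(old)) * B^(n-1-k) mod M
  val('c') - val('i') = 3 - 9 = -6
  B^(n-1-k) = 7^2 mod 97 = 49
  Delta = -6 * 49 mod 97 = 94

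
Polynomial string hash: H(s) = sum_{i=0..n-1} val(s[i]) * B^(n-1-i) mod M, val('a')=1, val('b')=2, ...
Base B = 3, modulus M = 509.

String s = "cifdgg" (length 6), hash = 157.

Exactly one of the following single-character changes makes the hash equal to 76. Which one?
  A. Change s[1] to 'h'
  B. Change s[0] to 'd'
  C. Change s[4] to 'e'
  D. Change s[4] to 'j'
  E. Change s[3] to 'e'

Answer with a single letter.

Option A: s[1]='i'->'h', delta=(8-9)*3^4 mod 509 = 428, hash=157+428 mod 509 = 76 <-- target
Option B: s[0]='c'->'d', delta=(4-3)*3^5 mod 509 = 243, hash=157+243 mod 509 = 400
Option C: s[4]='g'->'e', delta=(5-7)*3^1 mod 509 = 503, hash=157+503 mod 509 = 151
Option D: s[4]='g'->'j', delta=(10-7)*3^1 mod 509 = 9, hash=157+9 mod 509 = 166
Option E: s[3]='d'->'e', delta=(5-4)*3^2 mod 509 = 9, hash=157+9 mod 509 = 166

Answer: A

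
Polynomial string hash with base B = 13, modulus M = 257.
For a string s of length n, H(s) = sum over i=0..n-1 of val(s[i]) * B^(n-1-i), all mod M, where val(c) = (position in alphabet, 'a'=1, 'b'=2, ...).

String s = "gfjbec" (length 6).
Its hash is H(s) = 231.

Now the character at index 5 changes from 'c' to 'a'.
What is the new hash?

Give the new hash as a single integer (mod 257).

Answer: 229

Derivation:
val('c') = 3, val('a') = 1
Position k = 5, exponent = n-1-k = 0
B^0 mod M = 13^0 mod 257 = 1
Delta = (1 - 3) * 1 mod 257 = 255
New hash = (231 + 255) mod 257 = 229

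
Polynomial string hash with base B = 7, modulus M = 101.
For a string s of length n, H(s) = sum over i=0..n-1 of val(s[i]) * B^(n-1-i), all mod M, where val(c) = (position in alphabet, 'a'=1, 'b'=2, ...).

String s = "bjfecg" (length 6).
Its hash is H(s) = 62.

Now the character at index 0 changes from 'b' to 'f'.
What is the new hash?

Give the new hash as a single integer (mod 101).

val('b') = 2, val('f') = 6
Position k = 0, exponent = n-1-k = 5
B^5 mod M = 7^5 mod 101 = 41
Delta = (6 - 2) * 41 mod 101 = 63
New hash = (62 + 63) mod 101 = 24

Answer: 24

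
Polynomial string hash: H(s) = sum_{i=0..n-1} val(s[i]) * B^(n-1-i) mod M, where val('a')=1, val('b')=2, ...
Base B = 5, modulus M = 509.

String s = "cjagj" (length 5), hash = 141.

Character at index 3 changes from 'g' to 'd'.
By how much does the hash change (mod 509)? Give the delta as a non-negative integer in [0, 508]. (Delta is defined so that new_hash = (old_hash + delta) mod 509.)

Answer: 494

Derivation:
Delta formula: (val(new) - val(old)) * B^(n-1-k) mod M
  val('d') - val('g') = 4 - 7 = -3
  B^(n-1-k) = 5^1 mod 509 = 5
  Delta = -3 * 5 mod 509 = 494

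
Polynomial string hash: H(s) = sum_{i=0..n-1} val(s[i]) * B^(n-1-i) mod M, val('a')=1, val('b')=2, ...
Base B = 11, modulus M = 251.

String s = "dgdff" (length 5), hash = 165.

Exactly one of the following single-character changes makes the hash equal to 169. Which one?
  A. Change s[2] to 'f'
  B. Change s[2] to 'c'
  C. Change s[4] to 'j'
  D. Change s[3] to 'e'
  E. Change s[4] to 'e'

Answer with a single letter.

Option A: s[2]='d'->'f', delta=(6-4)*11^2 mod 251 = 242, hash=165+242 mod 251 = 156
Option B: s[2]='d'->'c', delta=(3-4)*11^2 mod 251 = 130, hash=165+130 mod 251 = 44
Option C: s[4]='f'->'j', delta=(10-6)*11^0 mod 251 = 4, hash=165+4 mod 251 = 169 <-- target
Option D: s[3]='f'->'e', delta=(5-6)*11^1 mod 251 = 240, hash=165+240 mod 251 = 154
Option E: s[4]='f'->'e', delta=(5-6)*11^0 mod 251 = 250, hash=165+250 mod 251 = 164

Answer: C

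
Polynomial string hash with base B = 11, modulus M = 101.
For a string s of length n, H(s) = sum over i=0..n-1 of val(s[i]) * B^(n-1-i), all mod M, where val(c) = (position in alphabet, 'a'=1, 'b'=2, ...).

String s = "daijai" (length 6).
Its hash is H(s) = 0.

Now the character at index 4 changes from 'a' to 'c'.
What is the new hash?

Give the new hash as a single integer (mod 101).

val('a') = 1, val('c') = 3
Position k = 4, exponent = n-1-k = 1
B^1 mod M = 11^1 mod 101 = 11
Delta = (3 - 1) * 11 mod 101 = 22
New hash = (0 + 22) mod 101 = 22

Answer: 22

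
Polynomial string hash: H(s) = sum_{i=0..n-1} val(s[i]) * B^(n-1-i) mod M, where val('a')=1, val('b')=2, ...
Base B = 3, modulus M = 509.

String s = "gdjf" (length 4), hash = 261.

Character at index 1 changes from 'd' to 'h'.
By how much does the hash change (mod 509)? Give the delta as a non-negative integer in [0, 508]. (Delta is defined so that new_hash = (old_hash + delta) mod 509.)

Delta formula: (val(new) - val(old)) * B^(n-1-k) mod M
  val('h') - val('d') = 8 - 4 = 4
  B^(n-1-k) = 3^2 mod 509 = 9
  Delta = 4 * 9 mod 509 = 36

Answer: 36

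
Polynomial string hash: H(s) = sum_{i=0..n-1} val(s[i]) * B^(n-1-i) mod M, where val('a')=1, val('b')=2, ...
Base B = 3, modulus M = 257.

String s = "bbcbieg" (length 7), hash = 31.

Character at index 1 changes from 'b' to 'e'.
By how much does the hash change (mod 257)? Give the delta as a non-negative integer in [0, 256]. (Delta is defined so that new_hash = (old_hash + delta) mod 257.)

Delta formula: (val(new) - val(old)) * B^(n-1-k) mod M
  val('e') - val('b') = 5 - 2 = 3
  B^(n-1-k) = 3^5 mod 257 = 243
  Delta = 3 * 243 mod 257 = 215

Answer: 215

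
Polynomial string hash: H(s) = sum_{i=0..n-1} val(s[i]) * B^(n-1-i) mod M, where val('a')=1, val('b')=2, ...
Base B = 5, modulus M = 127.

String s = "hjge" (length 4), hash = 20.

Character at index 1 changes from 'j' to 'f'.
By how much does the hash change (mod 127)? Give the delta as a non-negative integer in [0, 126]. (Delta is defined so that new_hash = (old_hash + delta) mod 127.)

Delta formula: (val(new) - val(old)) * B^(n-1-k) mod M
  val('f') - val('j') = 6 - 10 = -4
  B^(n-1-k) = 5^2 mod 127 = 25
  Delta = -4 * 25 mod 127 = 27

Answer: 27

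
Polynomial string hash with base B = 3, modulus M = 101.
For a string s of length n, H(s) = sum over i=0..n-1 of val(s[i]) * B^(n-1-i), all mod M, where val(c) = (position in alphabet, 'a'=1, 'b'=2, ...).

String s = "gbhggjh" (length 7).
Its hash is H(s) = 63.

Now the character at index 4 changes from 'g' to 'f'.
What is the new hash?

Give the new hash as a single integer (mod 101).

val('g') = 7, val('f') = 6
Position k = 4, exponent = n-1-k = 2
B^2 mod M = 3^2 mod 101 = 9
Delta = (6 - 7) * 9 mod 101 = 92
New hash = (63 + 92) mod 101 = 54

Answer: 54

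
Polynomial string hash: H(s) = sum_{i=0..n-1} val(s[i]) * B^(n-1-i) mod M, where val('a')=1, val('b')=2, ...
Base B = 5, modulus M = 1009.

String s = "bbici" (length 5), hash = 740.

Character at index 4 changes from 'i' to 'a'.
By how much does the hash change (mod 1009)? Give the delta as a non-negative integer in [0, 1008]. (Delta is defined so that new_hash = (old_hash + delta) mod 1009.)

Answer: 1001

Derivation:
Delta formula: (val(new) - val(old)) * B^(n-1-k) mod M
  val('a') - val('i') = 1 - 9 = -8
  B^(n-1-k) = 5^0 mod 1009 = 1
  Delta = -8 * 1 mod 1009 = 1001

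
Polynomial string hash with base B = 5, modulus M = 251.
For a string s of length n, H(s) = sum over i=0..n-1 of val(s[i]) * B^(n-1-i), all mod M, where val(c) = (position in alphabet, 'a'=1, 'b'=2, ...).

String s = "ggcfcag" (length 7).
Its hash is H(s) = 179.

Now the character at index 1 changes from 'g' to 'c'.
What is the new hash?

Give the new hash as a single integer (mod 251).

val('g') = 7, val('c') = 3
Position k = 1, exponent = n-1-k = 5
B^5 mod M = 5^5 mod 251 = 113
Delta = (3 - 7) * 113 mod 251 = 50
New hash = (179 + 50) mod 251 = 229

Answer: 229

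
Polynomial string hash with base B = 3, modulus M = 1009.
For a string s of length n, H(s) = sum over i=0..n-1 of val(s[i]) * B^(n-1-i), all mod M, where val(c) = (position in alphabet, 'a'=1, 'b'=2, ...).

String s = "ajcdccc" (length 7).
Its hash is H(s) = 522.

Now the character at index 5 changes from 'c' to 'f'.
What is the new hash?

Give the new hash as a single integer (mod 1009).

Answer: 531

Derivation:
val('c') = 3, val('f') = 6
Position k = 5, exponent = n-1-k = 1
B^1 mod M = 3^1 mod 1009 = 3
Delta = (6 - 3) * 3 mod 1009 = 9
New hash = (522 + 9) mod 1009 = 531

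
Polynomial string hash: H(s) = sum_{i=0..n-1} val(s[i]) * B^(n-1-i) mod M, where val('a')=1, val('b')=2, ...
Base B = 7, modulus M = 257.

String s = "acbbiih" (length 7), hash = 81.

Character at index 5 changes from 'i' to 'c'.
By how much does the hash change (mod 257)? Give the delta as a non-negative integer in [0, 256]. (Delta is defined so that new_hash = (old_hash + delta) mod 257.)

Delta formula: (val(new) - val(old)) * B^(n-1-k) mod M
  val('c') - val('i') = 3 - 9 = -6
  B^(n-1-k) = 7^1 mod 257 = 7
  Delta = -6 * 7 mod 257 = 215

Answer: 215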